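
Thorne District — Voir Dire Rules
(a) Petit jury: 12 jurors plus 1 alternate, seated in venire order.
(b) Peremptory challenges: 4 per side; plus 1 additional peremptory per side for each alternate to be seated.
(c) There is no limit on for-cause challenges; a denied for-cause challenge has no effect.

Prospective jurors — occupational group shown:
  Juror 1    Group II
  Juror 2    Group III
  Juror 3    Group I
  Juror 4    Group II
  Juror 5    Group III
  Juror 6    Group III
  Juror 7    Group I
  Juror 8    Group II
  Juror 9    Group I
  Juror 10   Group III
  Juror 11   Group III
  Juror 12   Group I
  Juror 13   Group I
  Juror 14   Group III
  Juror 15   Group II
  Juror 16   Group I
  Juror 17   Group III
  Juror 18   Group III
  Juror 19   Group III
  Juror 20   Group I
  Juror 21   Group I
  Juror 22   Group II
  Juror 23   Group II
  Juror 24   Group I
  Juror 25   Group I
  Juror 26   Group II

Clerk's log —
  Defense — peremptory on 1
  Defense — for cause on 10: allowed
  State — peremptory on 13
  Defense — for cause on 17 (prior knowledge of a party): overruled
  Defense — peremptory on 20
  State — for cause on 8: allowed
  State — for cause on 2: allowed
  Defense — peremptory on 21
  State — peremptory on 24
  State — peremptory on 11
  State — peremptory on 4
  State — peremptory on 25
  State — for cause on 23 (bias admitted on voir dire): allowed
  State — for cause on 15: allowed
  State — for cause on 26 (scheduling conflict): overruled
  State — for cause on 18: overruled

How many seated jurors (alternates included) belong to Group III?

6

Removed: #1, #2, #4, #8, #10, #11, #13, #15, #20, #21, #23, #24, #25.
Seated (13 incl. alternates): #3, #5, #6, #7, #9, #12, #14, #16, #17, #18, #19, #22, #26.
Of those, in Group III: #5, #6, #14, #17, #18, #19 → 6.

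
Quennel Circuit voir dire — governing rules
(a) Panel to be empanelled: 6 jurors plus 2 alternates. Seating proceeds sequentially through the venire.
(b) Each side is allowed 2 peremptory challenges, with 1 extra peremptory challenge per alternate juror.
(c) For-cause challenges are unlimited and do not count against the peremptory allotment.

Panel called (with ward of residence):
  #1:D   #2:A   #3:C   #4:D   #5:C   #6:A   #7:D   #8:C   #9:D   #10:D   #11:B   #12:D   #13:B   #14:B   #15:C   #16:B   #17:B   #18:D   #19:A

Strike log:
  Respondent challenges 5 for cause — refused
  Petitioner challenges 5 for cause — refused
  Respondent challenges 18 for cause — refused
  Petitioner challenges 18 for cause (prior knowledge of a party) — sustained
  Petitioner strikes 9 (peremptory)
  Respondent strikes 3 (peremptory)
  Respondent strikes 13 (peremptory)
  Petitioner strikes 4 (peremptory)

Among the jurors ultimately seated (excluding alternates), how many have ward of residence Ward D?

2

Removed: #3, #4, #9, #13, #18.
Seated jurors 1–6: #1, #2, #5, #6, #7, #8 (alternates #10, #11 not counted).
Of those, in Ward D: #1, #7 → 2.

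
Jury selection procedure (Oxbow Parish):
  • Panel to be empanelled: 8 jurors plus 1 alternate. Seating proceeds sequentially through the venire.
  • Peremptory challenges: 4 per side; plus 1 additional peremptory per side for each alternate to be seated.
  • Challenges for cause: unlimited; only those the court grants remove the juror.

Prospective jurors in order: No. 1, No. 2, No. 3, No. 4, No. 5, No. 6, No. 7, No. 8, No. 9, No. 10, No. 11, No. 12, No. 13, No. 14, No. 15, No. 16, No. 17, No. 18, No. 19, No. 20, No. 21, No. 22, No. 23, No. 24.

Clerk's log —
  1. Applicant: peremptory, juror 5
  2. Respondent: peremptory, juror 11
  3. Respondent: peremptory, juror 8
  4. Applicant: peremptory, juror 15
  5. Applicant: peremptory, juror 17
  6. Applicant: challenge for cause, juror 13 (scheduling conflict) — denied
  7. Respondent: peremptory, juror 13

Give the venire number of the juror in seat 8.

10

Removed: #5, #8, #11, #13, #15, #17.
Seating in order: seats 1–8 → #1, #2, #3, #4, #6, #7, #9, #10; alternates → #12.
So seat 8 is #10.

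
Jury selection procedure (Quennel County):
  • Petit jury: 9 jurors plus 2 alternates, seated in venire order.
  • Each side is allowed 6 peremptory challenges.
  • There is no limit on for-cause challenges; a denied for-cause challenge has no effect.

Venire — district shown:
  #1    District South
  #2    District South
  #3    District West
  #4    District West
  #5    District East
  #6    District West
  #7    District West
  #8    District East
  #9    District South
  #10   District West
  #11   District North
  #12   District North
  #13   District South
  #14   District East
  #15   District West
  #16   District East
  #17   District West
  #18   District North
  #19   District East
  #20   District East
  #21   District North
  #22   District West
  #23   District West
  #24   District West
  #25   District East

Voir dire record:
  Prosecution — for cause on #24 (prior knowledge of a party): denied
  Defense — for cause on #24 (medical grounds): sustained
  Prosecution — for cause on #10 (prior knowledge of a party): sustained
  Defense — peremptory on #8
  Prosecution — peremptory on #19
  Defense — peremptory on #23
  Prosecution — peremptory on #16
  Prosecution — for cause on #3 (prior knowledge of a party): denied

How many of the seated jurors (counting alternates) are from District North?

Removed: #8, #10, #16, #19, #23, #24.
Seated (11 incl. alternates): #1, #2, #3, #4, #5, #6, #7, #9, #11, #12, #13.
Of those, in District North: #11, #12 → 2.

2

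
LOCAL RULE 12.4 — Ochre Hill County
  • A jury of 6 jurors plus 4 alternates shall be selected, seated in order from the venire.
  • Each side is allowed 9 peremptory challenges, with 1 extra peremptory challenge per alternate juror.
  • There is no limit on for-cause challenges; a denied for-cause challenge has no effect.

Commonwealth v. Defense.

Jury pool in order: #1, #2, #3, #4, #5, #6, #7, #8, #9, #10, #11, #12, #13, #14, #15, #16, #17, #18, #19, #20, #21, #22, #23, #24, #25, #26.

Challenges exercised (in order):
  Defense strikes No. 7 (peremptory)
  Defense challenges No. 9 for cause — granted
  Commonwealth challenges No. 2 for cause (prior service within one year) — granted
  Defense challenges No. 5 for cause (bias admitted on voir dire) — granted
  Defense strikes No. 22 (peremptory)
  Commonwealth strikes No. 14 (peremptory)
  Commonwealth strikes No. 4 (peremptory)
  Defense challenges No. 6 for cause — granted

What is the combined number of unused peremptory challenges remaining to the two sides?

22

Commonwealth allotment: 9 base + 1 × 4 alternates = 13. Defense allotment: 9 base + 1 × 4 alternates = 13.
Commonwealth peremptories used: #14, #4 — 2 (the for-cause on #2 doesn't count).
Defense peremptories used: #7, #22 — 2 (for-cause on #9, #5, #6 don't count).
Remaining: (13 − 2) + (13 − 2) = 22.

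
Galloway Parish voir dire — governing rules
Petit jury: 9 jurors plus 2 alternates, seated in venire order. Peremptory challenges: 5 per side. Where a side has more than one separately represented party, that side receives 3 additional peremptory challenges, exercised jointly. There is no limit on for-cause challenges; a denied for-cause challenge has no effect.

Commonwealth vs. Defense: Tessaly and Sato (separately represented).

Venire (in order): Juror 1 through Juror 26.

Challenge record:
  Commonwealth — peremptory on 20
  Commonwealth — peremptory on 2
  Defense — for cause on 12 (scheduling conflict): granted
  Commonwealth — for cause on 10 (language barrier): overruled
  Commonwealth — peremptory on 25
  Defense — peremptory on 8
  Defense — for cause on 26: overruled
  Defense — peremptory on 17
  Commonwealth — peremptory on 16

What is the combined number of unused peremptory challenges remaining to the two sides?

7

Commonwealth allotment: 5. Defense allotment: 5 base + 3 multi-party = 8.
Commonwealth peremptories used: #20, #2, #25, #16 — 4 (the for-cause on #10 doesn't count).
Defense peremptories used: #8, #17 — 2 (for-cause on #12, #26 don't count).
Remaining: (5 − 4) + (8 − 2) = 7.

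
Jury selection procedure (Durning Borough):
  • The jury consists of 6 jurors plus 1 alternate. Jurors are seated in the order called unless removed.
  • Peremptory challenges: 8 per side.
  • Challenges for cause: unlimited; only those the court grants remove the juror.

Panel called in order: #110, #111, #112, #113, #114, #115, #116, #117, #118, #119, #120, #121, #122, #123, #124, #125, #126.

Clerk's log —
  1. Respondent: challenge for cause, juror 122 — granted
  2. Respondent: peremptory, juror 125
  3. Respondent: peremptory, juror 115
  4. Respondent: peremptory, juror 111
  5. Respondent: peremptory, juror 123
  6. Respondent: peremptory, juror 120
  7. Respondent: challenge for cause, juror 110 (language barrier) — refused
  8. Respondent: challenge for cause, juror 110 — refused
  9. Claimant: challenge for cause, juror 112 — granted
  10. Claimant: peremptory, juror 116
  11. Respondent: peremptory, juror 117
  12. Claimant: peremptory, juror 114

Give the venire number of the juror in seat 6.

Removed: #111, #112, #114, #115, #116, #117, #120, #122, #123, #125. (#110 stays — for-cause denied.)
Filling seats in venire order through position 6: #110, #113, #118, #119, #121, #124.
So seat 6 is #124.

124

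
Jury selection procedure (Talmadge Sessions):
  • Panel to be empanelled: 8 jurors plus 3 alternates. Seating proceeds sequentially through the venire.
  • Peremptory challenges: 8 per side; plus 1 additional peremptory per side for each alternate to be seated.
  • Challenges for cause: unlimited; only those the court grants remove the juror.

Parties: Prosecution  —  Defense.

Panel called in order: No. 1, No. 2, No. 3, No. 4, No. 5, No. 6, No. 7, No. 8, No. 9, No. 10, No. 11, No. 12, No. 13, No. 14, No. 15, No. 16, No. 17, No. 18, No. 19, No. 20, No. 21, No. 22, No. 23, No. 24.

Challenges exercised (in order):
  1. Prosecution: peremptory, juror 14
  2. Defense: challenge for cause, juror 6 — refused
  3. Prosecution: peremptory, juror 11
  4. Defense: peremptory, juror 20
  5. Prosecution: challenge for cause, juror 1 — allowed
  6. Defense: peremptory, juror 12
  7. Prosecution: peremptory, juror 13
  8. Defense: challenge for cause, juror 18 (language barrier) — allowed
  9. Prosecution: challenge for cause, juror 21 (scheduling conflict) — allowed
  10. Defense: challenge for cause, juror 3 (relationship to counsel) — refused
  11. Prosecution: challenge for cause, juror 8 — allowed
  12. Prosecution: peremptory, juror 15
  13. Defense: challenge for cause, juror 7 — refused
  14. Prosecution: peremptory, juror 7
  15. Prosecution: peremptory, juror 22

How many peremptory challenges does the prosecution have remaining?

5

Prosecution allotment: 8 base + 1 × 3 alternates = 11.
Prosecution peremptories used: #14, #11, #13, #15, #7, #22 — 6 (for-cause on #1, #21, #8 don't count).
Remaining: 11 − 6 = 5.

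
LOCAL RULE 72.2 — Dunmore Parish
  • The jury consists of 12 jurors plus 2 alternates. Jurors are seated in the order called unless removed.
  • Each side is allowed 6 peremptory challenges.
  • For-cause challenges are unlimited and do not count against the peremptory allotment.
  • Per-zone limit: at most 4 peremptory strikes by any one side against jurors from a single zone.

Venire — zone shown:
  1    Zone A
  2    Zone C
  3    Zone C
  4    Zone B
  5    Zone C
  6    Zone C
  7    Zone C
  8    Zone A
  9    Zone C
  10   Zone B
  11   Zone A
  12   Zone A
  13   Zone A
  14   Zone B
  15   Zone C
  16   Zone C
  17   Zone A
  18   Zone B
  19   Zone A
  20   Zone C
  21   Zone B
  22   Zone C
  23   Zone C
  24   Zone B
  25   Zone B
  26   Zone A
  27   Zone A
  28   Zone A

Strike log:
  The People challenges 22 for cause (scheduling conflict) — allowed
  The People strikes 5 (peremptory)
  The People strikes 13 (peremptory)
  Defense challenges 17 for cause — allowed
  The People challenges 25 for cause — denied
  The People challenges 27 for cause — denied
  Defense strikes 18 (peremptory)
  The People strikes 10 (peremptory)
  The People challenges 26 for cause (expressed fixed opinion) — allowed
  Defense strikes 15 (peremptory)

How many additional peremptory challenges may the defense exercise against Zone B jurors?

3

Defense peremptories so far: #18, #15 — 2 of 6 used, 4 left overall.
Against Zone B: #18 — 1 used; per-zone cap 4 leaves 3.
Binding limit: min(4, 3) = 3.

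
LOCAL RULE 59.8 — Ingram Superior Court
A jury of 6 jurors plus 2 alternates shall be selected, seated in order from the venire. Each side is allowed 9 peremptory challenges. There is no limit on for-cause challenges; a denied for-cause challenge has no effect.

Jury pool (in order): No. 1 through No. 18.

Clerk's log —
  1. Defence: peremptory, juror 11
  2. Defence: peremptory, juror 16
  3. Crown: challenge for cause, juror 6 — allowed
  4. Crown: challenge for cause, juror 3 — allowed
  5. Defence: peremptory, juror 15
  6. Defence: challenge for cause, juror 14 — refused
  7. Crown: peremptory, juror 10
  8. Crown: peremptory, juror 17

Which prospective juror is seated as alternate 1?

Removed: #3, #6, #10, #11, #15, #16, #17. (#14 stays — for-cause denied.)
Seating in order: seats 1–6 → #1, #2, #4, #5, #7, #8; alternates → #9, #12.
So alternate 1 is #9.

9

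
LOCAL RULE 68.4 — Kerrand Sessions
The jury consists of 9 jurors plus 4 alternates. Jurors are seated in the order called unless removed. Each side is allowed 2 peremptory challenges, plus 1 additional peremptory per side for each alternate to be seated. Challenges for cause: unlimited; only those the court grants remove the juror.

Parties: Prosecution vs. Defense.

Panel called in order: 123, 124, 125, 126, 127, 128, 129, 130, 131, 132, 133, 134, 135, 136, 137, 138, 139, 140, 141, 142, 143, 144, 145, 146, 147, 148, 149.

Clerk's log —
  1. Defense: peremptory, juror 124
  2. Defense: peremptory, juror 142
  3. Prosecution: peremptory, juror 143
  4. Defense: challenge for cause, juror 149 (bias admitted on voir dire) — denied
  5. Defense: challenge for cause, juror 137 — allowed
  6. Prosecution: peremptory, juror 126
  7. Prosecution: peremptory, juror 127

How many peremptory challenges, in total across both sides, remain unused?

7

Prosecution allotment: 2 base + 1 × 4 alternates = 6. Defense allotment: 2 base + 1 × 4 alternates = 6.
Prosecution peremptories used: #143, #126, #127 — 3.
Defense peremptories used: #124, #142 — 2 (for-cause on #149, #137 don't count).
Remaining: (6 − 3) + (6 − 2) = 7.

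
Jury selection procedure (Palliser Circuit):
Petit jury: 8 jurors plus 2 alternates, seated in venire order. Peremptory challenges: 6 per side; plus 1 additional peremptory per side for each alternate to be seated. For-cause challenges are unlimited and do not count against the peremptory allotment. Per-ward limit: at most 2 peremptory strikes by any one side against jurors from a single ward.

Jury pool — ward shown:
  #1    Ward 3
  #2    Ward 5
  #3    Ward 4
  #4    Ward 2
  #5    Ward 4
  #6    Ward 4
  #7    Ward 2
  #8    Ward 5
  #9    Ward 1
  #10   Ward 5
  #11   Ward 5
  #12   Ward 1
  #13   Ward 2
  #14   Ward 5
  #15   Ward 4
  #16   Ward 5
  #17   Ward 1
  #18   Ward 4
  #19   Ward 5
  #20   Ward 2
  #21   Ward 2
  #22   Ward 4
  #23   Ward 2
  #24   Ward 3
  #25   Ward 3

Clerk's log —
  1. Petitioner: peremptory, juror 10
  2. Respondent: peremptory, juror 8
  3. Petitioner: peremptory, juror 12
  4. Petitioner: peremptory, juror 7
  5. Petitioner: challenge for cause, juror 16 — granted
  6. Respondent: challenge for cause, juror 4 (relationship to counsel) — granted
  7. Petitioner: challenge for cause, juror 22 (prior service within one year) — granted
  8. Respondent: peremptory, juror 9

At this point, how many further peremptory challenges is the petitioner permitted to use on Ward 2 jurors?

1

Petitioner peremptories so far: #10, #12, #7 — 3 of 8 used, 5 left overall.
Against Ward 2: #7 — 1 used; per-ward cap 2 leaves 1.
Binding limit: min(5, 1) = 1.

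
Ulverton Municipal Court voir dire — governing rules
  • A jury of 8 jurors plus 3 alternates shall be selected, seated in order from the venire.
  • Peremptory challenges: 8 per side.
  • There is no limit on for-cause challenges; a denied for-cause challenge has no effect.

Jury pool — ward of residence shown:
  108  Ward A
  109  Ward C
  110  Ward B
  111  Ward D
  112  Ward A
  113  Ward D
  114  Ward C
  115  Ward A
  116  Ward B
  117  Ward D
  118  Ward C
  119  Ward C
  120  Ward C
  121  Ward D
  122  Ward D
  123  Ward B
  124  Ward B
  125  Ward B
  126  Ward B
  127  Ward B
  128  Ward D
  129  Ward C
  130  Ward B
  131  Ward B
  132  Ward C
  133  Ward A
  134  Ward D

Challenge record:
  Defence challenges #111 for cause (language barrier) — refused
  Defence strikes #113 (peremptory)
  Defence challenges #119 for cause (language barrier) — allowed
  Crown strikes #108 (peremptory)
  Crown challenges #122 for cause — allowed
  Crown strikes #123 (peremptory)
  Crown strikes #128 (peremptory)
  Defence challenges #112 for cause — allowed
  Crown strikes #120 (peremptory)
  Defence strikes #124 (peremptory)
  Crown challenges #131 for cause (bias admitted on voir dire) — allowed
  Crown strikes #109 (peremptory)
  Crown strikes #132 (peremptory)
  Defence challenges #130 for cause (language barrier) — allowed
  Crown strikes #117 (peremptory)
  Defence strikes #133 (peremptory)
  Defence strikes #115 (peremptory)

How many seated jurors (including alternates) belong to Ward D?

Removed: #108, #109, #112, #113, #115, #117, #119, #120, #122, #123, #124, #128, #130, #131, #132, #133.
Seated (11 incl. alternates): #110, #111, #114, #116, #118, #121, #125, #126, #127, #129, #134.
Of those, in Ward D: #111, #121, #134 → 3.

3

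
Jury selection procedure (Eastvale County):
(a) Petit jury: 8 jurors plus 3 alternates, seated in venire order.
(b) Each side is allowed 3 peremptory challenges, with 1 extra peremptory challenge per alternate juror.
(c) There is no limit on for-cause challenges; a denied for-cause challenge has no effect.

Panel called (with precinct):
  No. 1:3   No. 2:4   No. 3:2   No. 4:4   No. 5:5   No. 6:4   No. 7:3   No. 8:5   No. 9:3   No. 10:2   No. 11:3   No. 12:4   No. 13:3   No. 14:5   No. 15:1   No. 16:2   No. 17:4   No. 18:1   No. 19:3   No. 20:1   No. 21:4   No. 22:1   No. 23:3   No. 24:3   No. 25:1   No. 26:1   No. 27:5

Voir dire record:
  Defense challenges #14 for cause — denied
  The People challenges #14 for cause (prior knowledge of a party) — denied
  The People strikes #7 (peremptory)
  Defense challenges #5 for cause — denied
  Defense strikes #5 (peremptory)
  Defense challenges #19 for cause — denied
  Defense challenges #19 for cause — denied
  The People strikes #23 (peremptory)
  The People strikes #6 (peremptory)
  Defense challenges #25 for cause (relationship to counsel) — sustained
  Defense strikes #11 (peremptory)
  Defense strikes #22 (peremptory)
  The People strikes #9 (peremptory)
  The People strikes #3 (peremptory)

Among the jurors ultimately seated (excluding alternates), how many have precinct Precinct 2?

1

Removed: #3, #5, #6, #7, #9, #11, #22, #23, #25.
Seated jurors 1–8: #1, #2, #4, #8, #10, #12, #13, #14 (alternates #15, #16, #17 not counted).
Of those, in Precinct 2: #10 → 1.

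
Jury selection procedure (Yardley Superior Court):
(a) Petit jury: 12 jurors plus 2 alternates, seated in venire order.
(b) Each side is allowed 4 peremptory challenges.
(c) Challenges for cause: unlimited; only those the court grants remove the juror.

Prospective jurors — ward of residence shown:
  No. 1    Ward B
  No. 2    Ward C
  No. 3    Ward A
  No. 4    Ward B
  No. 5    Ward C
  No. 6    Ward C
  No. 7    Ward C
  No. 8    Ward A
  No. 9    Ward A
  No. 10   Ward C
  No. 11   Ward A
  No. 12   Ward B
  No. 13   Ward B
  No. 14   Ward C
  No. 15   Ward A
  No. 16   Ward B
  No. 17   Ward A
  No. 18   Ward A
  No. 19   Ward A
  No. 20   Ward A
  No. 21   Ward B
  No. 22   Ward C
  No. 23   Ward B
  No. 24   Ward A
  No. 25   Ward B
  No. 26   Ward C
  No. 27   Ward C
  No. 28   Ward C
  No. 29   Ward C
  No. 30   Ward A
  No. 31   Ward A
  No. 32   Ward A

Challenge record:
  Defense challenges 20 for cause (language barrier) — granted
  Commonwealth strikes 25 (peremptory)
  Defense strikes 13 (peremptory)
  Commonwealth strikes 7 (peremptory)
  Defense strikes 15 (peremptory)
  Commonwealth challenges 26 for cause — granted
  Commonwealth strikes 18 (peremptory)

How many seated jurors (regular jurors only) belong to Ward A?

Removed: #7, #13, #15, #18, #20, #25, #26.
Seated jurors 1–12: #1, #2, #3, #4, #5, #6, #8, #9, #10, #11, #12, #14 (alternates #16, #17 not counted).
Of those, in Ward A: #3, #8, #9, #11 → 4.

4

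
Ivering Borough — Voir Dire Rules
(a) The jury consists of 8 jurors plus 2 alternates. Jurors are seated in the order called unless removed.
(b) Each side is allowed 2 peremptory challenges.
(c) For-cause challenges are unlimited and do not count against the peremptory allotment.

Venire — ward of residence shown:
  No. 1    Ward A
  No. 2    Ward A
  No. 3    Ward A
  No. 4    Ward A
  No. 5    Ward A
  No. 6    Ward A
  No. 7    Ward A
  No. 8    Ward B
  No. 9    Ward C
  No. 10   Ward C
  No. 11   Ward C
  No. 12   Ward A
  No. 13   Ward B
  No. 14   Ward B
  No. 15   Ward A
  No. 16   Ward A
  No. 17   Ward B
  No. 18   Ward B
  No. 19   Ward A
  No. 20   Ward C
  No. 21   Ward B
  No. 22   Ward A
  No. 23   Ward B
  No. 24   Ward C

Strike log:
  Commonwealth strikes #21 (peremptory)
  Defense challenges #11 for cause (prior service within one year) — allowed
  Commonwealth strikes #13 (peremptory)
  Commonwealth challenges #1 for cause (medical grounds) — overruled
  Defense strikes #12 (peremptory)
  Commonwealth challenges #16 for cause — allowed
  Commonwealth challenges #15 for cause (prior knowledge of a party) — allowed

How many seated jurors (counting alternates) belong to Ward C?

Removed: #11, #12, #13, #15, #16, #21.
Seated (10 incl. alternates): #1, #2, #3, #4, #5, #6, #7, #8, #9, #10.
Of those, in Ward C: #9, #10 → 2.

2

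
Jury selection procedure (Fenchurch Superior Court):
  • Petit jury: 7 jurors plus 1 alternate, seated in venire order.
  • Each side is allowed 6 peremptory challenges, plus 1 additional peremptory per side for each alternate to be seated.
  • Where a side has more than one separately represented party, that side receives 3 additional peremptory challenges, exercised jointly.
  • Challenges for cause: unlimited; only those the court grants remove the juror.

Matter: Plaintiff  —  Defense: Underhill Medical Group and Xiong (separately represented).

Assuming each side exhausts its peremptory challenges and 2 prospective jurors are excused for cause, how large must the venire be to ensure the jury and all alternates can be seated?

27

Seats to fill: 7 + 1 alternates = 8.
Peremptories — Plaintiff: 6 + 1×1 = 7; Defense: 6 + 1×1 + 3 = 10; total 17.
For-cause removals: 2.
Minimum venire: 8 + 17 + 2 = 27.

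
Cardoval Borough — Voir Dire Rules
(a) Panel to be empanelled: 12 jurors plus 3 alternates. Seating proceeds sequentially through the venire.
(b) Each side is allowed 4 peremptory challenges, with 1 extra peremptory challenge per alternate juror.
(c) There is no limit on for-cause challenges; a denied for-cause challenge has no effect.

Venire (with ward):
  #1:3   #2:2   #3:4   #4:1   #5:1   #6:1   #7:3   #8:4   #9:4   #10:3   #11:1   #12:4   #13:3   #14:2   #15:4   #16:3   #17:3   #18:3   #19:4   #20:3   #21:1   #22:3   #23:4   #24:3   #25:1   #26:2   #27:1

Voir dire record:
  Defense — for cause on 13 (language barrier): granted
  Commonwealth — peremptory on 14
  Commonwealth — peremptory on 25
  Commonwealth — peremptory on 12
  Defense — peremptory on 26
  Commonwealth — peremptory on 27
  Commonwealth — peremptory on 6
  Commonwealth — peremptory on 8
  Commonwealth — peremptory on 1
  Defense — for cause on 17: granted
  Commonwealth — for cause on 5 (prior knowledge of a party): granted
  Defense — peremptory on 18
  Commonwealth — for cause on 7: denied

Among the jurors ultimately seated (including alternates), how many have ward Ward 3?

6

Removed: #1, #5, #6, #8, #12, #13, #14, #17, #18, #25, #26, #27.
Seated (15 incl. alternates): #2, #3, #4, #7, #9, #10, #11, #15, #16, #19, #20, #21, #22, #23, #24.
Of those, in Ward 3: #7, #10, #16, #20, #22, #24 → 6.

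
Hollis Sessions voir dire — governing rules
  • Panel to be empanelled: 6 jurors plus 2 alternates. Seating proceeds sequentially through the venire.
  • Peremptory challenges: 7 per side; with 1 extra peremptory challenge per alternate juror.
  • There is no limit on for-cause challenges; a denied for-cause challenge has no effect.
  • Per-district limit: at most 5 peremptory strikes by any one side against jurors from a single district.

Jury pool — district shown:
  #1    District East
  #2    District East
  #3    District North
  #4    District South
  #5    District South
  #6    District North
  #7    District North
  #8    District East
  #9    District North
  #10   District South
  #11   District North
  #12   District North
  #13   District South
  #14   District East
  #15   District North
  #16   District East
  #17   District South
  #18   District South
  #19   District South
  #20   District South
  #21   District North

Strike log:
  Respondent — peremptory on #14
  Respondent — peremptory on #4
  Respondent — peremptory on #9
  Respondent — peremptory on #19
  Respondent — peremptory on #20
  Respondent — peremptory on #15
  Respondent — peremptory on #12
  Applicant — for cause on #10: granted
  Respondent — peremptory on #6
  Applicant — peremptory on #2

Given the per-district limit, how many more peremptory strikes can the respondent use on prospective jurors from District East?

Respondent peremptories so far: #14, #4, #9, #19, #20, #15, #12, #6 — 8 of 9 used, 1 left overall.
Against District East: #14 — 1 used; per-district cap 5 leaves 4.
Binding limit: min(1, 4) = 1.

1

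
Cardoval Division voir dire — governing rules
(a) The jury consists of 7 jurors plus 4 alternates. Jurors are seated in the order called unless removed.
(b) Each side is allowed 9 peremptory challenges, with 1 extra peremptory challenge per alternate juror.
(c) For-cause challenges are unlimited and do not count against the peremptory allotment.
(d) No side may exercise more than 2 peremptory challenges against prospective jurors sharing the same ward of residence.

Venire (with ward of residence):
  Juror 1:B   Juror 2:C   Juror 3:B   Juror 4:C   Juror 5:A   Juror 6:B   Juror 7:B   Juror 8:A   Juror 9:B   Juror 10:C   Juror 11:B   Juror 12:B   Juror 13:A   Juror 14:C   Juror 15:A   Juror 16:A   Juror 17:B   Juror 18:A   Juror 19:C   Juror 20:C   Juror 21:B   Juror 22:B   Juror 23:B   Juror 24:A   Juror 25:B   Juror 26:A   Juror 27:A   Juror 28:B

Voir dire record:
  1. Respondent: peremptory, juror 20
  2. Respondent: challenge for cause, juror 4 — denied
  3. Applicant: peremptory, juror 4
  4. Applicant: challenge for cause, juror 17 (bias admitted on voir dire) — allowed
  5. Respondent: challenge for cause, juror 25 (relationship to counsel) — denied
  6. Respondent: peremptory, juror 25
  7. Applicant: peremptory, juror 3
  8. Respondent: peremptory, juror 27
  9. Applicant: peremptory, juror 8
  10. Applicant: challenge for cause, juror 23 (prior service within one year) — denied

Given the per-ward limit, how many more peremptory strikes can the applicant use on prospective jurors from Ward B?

Applicant peremptories so far: #4, #3, #8 — 3 of 13 used, 10 left overall.
Against Ward B: #3 — 1 used; per-ward cap 2 leaves 1.
Binding limit: min(10, 1) = 1.

1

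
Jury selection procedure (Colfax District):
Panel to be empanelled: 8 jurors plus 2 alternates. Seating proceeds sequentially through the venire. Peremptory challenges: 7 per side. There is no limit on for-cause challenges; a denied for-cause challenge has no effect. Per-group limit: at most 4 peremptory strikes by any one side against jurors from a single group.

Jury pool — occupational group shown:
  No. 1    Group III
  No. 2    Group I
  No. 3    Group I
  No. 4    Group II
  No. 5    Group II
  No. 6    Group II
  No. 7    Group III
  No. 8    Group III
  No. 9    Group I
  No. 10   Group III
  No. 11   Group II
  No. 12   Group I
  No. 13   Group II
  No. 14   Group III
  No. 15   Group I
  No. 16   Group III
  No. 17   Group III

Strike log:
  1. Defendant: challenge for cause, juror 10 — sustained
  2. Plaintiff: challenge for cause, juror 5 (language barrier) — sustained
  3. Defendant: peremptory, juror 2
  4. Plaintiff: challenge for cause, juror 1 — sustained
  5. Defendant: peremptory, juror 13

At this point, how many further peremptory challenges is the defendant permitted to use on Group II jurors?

Defendant peremptories so far: #2, #13 — 2 of 7 used, 5 left overall.
Against Group II: #13 — 1 used; per-group cap 4 leaves 3.
Binding limit: min(5, 3) = 3.

3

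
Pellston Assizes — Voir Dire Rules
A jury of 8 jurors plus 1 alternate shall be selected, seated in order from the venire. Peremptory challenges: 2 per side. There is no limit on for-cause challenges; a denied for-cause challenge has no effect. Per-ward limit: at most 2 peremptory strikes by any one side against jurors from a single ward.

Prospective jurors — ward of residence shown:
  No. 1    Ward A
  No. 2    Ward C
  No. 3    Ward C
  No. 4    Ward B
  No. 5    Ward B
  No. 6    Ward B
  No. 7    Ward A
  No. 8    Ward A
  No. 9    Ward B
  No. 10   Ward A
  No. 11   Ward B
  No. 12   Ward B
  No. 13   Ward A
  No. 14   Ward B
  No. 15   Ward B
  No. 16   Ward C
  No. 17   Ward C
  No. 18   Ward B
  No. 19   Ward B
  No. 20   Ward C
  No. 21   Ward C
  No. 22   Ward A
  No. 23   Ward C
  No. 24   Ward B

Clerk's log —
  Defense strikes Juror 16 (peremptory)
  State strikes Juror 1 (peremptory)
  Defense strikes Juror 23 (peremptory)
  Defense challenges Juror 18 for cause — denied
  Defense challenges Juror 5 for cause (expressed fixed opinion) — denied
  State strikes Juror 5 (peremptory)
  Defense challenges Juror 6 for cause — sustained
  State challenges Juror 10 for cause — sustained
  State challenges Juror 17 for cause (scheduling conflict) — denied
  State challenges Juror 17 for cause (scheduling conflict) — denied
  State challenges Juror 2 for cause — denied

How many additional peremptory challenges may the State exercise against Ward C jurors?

State peremptories so far: #1, #5 — 2 of 2 used, 0 left overall.
Against Ward C: none yet — per-ward cap 2 leaves 2.
Binding limit: min(0, 2) = 0.

0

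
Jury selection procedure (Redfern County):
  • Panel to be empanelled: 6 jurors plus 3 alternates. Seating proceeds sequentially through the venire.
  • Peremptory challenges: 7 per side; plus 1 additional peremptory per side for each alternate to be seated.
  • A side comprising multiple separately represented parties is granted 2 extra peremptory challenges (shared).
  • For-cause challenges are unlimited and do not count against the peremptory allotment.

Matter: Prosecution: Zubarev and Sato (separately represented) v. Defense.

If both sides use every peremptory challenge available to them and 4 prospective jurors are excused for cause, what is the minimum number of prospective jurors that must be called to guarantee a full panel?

35

Seats to fill: 6 + 3 alternates = 9.
Peremptories — Prosecution: 7 + 1×3 + 2 = 12; Defense: 7 + 1×3 = 10; total 22.
For-cause removals: 4.
Minimum venire: 9 + 22 + 4 = 35.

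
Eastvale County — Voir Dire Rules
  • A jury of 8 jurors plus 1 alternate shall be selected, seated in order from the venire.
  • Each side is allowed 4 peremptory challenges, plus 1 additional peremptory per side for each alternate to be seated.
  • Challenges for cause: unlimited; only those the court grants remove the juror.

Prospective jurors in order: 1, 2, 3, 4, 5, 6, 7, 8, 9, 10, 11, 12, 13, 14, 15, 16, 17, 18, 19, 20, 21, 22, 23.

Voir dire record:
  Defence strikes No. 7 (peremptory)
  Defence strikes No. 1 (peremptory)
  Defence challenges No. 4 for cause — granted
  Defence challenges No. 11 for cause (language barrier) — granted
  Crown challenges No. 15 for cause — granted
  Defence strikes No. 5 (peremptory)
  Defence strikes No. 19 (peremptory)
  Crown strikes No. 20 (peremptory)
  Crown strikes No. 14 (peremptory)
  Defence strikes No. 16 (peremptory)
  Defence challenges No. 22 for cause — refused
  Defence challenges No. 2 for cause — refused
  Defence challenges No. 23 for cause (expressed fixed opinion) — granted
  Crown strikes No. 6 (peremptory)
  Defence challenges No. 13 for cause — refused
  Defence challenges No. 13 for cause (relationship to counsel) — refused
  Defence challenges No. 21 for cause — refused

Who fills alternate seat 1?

Removed: #1, #4, #5, #6, #7, #11, #14, #15, #16, #19, #20, #23. (#2, #13, #21, #22 stay — for-cause denied.)
Filling seats in venire order through position 9: #2, #3, #8, #9, #10, #12, #13, #17, #18.
So alternate 1 is #18.

18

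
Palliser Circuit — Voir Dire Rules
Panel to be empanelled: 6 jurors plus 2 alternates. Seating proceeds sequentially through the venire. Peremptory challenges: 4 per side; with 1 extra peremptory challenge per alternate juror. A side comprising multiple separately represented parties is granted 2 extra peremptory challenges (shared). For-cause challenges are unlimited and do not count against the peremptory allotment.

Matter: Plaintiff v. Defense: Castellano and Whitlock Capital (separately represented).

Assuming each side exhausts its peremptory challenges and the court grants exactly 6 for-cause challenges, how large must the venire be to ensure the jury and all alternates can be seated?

28

Seats to fill: 6 + 2 alternates = 8.
Peremptories — Plaintiff: 4 + 1×2 = 6; Defense: 4 + 1×2 + 2 = 8; total 14.
For-cause removals: 6.
Minimum venire: 8 + 14 + 6 = 28.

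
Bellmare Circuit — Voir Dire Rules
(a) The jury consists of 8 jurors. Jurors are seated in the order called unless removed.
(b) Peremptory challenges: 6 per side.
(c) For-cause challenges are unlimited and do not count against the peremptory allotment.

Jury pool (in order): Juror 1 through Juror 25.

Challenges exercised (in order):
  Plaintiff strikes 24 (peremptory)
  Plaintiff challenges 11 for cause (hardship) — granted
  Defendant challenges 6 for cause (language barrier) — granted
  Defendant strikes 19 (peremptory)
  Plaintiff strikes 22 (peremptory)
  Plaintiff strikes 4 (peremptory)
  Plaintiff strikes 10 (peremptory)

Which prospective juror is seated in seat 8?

12

Removed: #4, #6, #10, #11, #19, #22, #24.
Filling seats in venire order through position 8: #1, #2, #3, #5, #7, #8, #9, #12.
So seat 8 is #12.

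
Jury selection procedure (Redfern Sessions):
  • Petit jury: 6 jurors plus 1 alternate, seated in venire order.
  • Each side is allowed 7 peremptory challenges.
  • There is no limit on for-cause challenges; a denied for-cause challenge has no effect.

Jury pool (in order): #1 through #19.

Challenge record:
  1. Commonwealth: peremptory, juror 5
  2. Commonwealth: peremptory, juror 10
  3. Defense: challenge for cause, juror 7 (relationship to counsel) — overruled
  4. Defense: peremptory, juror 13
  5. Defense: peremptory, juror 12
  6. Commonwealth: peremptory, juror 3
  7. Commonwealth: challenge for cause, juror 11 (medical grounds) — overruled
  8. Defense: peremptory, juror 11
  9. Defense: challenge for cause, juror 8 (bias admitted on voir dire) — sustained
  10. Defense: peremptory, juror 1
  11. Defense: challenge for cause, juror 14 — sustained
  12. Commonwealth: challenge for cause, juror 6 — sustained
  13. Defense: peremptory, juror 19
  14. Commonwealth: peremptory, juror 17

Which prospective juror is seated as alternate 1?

Removed: #1, #3, #5, #6, #8, #10, #11, #12, #13, #14, #17, #19. (#7 stays — for-cause denied.)
Seating in order: seats 1–6 → #2, #4, #7, #9, #15, #16; alternates → #18.
So alternate 1 is #18.

18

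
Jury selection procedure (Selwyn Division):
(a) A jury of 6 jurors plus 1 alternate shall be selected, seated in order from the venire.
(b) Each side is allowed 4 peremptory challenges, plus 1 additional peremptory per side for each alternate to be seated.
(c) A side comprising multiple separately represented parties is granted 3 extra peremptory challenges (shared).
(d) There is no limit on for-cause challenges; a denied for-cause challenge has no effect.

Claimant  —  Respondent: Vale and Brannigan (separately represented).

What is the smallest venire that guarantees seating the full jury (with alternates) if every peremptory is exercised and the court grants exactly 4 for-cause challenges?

Seats to fill: 6 + 1 alternates = 7.
Peremptories — Claimant: 4 + 1×1 = 5; Respondent: 4 + 1×1 + 3 = 8; total 13.
For-cause removals: 4.
Minimum venire: 7 + 13 + 4 = 24.

24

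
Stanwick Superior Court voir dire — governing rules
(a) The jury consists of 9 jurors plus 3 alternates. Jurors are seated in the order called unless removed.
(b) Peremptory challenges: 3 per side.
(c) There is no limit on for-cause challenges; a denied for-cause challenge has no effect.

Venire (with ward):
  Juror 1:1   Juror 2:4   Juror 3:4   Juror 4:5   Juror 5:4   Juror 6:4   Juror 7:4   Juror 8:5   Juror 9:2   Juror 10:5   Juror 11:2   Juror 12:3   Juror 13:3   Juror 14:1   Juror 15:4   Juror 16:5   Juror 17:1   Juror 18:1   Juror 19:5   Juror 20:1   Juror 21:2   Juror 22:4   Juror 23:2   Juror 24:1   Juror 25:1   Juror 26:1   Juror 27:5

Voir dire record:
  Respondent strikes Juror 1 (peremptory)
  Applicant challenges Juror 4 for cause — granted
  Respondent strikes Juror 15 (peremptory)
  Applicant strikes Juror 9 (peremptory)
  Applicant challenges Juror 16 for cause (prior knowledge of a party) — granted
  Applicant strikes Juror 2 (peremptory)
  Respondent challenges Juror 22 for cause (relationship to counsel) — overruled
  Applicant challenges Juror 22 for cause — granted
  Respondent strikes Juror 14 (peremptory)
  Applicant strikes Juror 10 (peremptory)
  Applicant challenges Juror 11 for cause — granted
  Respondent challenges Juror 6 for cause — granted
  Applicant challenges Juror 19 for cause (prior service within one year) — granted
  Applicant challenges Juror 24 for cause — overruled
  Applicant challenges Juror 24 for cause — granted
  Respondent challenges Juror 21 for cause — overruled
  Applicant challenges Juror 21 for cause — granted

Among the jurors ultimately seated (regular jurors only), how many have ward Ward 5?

1

Removed: #1, #2, #4, #6, #9, #10, #11, #14, #15, #16, #19, #21, #22, #24.
Seated jurors 1–9: #3, #5, #7, #8, #12, #13, #17, #18, #20 (alternates #23, #25, #26 not counted).
Of those, in Ward 5: #8 → 1.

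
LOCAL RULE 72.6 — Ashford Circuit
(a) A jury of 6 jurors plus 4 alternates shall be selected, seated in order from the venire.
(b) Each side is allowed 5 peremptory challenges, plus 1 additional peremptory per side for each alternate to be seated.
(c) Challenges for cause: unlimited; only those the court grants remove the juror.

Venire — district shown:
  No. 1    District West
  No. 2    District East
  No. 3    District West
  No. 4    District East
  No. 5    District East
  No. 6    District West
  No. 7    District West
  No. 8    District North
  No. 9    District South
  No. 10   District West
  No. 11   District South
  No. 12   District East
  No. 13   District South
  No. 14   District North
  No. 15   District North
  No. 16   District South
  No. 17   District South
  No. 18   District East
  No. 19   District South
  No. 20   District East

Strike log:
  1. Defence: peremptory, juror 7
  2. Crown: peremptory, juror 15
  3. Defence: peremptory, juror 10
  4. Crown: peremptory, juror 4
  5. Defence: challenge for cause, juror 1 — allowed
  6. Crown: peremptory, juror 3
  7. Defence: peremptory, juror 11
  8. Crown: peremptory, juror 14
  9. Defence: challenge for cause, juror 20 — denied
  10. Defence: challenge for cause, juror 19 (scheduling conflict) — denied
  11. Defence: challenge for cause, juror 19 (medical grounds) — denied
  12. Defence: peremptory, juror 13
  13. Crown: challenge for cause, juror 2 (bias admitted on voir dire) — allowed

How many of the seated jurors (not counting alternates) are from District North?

1

Removed: #1, #2, #3, #4, #7, #10, #11, #13, #14, #15.
Seated jurors 1–6: #5, #6, #8, #9, #12, #16 (alternates #17, #18, #19, #20 not counted).
Of those, in District North: #8 → 1.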